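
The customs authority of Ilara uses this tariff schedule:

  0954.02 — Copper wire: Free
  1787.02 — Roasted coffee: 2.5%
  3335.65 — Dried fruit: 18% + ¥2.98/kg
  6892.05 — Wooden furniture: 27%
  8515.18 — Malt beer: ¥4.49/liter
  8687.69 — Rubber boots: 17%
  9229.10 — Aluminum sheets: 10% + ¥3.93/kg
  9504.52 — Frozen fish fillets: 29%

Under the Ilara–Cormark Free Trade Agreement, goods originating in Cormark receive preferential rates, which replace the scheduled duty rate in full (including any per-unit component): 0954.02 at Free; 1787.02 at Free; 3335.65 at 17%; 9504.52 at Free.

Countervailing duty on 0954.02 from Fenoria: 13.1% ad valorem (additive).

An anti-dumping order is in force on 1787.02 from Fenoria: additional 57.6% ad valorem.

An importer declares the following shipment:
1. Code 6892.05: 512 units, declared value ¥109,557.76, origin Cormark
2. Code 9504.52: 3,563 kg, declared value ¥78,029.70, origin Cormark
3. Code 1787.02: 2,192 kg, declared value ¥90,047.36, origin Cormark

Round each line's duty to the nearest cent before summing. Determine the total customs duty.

Line 1 (6892.05, Cormark, 512 units, ¥109,557.76):
Base rate for 6892.05 is 27%.
Origin Cormark is the FTA partner but 6892.05 is not on the preference list; base rate stands.
Duty = ¥109,557.76 × 27% = ¥29,580.60.
Line 2 (9504.52, Cormark, 3,563 kg, ¥78,029.70):
Base rate for 9504.52 is 29%.
Origin Cormark qualifies under the Ilara–Cormark agreement and 9504.52 is covered: preferential rate Free applies instead.
Duty = ¥78,029.70 × 0% = ¥0.00.
Line 3 (1787.02, Cormark, 2,192 kg, ¥90,047.36):
Base rate for 1787.02 is 2.5%.
Origin Cormark qualifies under the Ilara–Cormark agreement and 1787.02 is covered: preferential rate Free applies instead.
The additional-duty order on 1787.02 targets Fenoria, not Cormark; it does not apply.
Duty = ¥90,047.36 × 0% = ¥0.00.
Total = ¥29,580.60 + ¥0.00 + ¥0.00 = ¥29,580.60.

¥29,580.60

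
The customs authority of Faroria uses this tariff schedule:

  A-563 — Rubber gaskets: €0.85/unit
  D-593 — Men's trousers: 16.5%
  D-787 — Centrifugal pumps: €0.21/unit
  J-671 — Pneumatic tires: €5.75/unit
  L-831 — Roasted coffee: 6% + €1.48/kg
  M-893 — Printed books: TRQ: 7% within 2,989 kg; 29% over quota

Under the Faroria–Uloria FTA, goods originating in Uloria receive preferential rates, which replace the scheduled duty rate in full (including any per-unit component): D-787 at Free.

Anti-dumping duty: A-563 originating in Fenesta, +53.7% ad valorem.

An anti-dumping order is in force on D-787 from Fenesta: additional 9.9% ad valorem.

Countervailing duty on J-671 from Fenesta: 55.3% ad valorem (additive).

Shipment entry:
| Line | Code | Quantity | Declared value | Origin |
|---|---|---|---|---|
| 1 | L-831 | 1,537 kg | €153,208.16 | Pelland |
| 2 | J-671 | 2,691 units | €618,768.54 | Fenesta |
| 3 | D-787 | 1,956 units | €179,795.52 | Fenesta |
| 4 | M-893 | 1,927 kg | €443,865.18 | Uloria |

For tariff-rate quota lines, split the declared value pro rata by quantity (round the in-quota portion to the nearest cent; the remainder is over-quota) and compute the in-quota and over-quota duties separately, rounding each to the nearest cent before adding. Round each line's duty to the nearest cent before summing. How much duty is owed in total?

Line 1 (L-831, Pelland, 1,537 kg, €153,208.16):
Base rate for L-831 is 6% + €1.48/kg.
Duty = €153,208.16 × 6% + 1,537 × €1.48 = €11,467.25.
Line 2 (J-671, Fenesta, 2,691 units, €618,768.54):
Base rate for J-671 is €5.75/unit.
Additional duty on J-671 from Fenesta: +55.3% ad valorem. Applied ad valorem rate = 55.3%.
Duty = €618,768.54 × 55.3% + 2,691 × €5.75 = €357,652.25.
Line 3 (D-787, Fenesta, 1,956 units, €179,795.52):
Base rate for D-787 is €0.21/unit.
D-787 has an FTA preferential rate, but origin Fenesta is not Uloria; base rate stands.
Additional duty on D-787 from Fenesta: +9.9% ad valorem. Applied ad valorem rate = 9.9%.
Duty = €179,795.52 × 9.9% + 1,956 × €0.21 = €18,210.52.
Line 4 (M-893, Uloria, 1,927 kg, €443,865.18):
Code M-893 is under a tariff-rate quota (threshold 2,989 kg). Quantity 1,927 kg is within the quota, so the in-quota rate 7% applies to the full value.
Duty = €443,865.18 × 7% = €31,070.56.
Total = €11,467.25 + €357,652.25 + €18,210.52 + €31,070.56 = €418,400.58.

€418,400.58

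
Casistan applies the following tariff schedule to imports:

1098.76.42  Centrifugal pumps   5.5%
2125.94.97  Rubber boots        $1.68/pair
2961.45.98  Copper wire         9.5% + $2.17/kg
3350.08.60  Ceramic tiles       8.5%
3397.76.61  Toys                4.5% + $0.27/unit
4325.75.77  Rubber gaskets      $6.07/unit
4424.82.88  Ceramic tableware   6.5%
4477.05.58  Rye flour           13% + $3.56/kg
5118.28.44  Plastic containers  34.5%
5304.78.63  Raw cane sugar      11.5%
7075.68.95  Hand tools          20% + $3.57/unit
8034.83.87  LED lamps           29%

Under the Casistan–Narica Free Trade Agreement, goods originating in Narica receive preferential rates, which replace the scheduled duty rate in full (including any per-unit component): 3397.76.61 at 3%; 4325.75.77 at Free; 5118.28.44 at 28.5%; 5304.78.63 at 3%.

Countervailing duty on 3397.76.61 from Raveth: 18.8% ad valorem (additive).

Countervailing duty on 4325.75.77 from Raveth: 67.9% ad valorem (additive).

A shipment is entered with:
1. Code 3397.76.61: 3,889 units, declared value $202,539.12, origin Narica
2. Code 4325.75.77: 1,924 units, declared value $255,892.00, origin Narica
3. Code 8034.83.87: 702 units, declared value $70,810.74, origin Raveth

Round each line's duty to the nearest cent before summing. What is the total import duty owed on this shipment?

Line 1 (3397.76.61, Narica, 3,889 units, $202,539.12):
Base rate for 3397.76.61 is 4.5% + $0.27/unit.
Origin Narica qualifies under the Casistan–Narica agreement and 3397.76.61 is covered: preferential rate 3% applies instead.
The additional-duty order on 3397.76.61 targets Raveth, not Narica; it does not apply.
Duty = $202,539.12 × 3% = $6,076.17.
Line 2 (4325.75.77, Narica, 1,924 units, $255,892.00):
Base rate for 4325.75.77 is $6.07/unit.
Origin Narica qualifies under the Casistan–Narica agreement and 4325.75.77 is covered: preferential rate Free applies instead.
The additional-duty order on 4325.75.77 targets Raveth, not Narica; it does not apply.
Duty = $255,892.00 × 0% = $0.00.
Line 3 (8034.83.87, Raveth, 702 units, $70,810.74):
Base rate for 8034.83.87 is 29%.
Duty = $70,810.74 × 29% = $20,535.11.
Total = $6,076.17 + $0.00 + $20,535.11 = $26,611.28.

$26,611.28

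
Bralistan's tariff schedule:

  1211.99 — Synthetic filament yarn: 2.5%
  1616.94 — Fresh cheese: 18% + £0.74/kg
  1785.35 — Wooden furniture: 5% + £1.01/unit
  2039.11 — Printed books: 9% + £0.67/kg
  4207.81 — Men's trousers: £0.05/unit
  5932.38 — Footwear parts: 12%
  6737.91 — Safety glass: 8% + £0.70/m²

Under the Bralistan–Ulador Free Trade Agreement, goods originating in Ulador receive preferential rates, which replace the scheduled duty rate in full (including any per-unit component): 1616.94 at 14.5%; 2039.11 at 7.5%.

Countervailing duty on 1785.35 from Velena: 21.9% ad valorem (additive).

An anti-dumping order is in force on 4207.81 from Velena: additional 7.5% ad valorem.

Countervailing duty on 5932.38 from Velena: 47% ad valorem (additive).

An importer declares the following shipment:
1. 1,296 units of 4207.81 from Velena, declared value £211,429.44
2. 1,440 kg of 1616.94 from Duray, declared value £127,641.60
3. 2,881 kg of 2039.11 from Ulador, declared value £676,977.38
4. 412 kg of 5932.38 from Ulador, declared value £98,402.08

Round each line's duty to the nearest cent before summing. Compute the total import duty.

Line 1 (4207.81, Velena, 1,296 units, £211,429.44):
Base rate for 4207.81 is £0.05/unit.
Additional duty on 4207.81 from Velena: +7.5% ad valorem. Applied ad valorem rate = 7.5%.
Duty = £211,429.44 × 7.5% + 1,296 × £0.05 = £15,922.01.
Line 2 (1616.94, Duray, 1,440 kg, £127,641.60):
Base rate for 1616.94 is 18% + £0.74/kg.
1616.94 has an FTA preferential rate, but origin Duray is not Ulador; base rate stands.
Duty = £127,641.60 × 18% + 1,440 × £0.74 = £24,041.09.
Line 3 (2039.11, Ulador, 2,881 kg, £676,977.38):
Base rate for 2039.11 is 9% + £0.67/kg.
Origin Ulador qualifies under the Bralistan–Ulador agreement and 2039.11 is covered: preferential rate 7.5% applies instead.
Duty = £676,977.38 × 7.5% = £50,773.30.
Line 4 (5932.38, Ulador, 412 kg, £98,402.08):
Base rate for 5932.38 is 12%.
Origin Ulador is the FTA partner but 5932.38 is not on the preference list; base rate stands.
The additional-duty order on 5932.38 targets Velena, not Ulador; it does not apply.
Duty = £98,402.08 × 12% = £11,808.25.
Total = £15,922.01 + £24,041.09 + £50,773.30 + £11,808.25 = £102,544.65.

£102,544.65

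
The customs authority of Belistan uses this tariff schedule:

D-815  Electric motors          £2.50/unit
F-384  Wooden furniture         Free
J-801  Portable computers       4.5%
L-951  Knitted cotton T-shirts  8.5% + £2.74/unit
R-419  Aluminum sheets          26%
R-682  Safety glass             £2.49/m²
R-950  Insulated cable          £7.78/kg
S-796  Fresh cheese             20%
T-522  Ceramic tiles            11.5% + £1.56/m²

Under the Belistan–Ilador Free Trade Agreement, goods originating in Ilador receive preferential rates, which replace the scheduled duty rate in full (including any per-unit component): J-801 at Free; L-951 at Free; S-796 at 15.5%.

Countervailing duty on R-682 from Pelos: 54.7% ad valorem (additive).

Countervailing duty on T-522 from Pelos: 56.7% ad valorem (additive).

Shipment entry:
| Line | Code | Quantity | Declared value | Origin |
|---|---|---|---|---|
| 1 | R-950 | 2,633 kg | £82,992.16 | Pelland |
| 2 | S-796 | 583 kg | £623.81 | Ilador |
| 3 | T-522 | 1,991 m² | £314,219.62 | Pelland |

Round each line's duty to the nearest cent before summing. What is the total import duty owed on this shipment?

Line 1 (R-950, Pelland, 2,633 kg, £82,992.16):
Base rate for R-950 is £7.78/kg.
Duty = 2,633 × £7.78 = £20,484.74.
Line 2 (S-796, Ilador, 583 kg, £623.81):
Base rate for S-796 is 20%.
Origin Ilador qualifies under the Belistan–Ilador agreement and S-796 is covered: preferential rate 15.5% applies instead.
Duty = £623.81 × 15.5% = £96.69.
Line 3 (T-522, Pelland, 1,991 m², £314,219.62):
Base rate for T-522 is 11.5% + £1.56/m².
The additional-duty order on T-522 targets Pelos, not Pelland; it does not apply.
Duty = £314,219.62 × 11.5% + 1,991 × £1.56 = £39,241.22.
Total = £20,484.74 + £96.69 + £39,241.22 = £59,822.65.

£59,822.65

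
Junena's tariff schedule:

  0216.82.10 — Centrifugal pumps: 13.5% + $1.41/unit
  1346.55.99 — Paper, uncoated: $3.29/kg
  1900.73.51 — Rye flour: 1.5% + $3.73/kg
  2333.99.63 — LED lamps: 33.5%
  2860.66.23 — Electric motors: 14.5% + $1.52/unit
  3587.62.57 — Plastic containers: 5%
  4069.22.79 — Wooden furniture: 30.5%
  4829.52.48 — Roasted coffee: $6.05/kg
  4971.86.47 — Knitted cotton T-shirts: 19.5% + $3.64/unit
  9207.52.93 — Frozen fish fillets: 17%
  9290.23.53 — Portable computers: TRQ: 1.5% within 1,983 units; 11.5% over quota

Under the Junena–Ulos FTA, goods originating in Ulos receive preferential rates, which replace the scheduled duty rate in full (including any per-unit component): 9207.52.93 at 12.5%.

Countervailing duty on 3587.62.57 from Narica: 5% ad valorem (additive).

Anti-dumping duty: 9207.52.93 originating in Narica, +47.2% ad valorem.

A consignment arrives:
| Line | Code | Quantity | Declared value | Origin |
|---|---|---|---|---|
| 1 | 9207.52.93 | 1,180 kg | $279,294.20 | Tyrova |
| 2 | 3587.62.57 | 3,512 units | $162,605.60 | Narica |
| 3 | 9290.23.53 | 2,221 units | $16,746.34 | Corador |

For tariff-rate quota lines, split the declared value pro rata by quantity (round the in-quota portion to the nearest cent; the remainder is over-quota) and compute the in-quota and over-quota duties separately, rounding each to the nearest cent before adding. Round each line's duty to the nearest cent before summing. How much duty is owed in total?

$64,171.22

Line 1 (9207.52.93, Tyrova, 1,180 kg, $279,294.20):
Base rate for 9207.52.93 is 17%.
9207.52.93 has an FTA preferential rate, but origin Tyrova is not Ulos; base rate stands.
The additional-duty order on 9207.52.93 targets Narica, not Tyrova; it does not apply.
Duty = $279,294.20 × 17% = $47,480.01.
Line 2 (3587.62.57, Narica, 3,512 units, $162,605.60):
Base rate for 3587.62.57 is 5%.
Additional duty on 3587.62.57 from Narica: +5%. Applied ad valorem rate: 5% + 5% = 10%.
Duty = $162,605.60 × 10% = $16,260.56.
Line 3 (9290.23.53, Corador, 2,221 units, $16,746.34):
Code 9290.23.53 is under a tariff-rate quota (threshold 1,983 units). In-quota: 1,983 units at 1.5%; over-quota: 238 units at 11.5%.
Pro-rata value split: in-quota = $16,746.34 × 1,983/2,221 = $14,951.82; over-quota = $16,746.34 − $14,951.82 = $1,794.52.
In-quota duty = $14,951.82 × 1.5% = $224.28. Over-quota duty = $1,794.52 × 11.5% = $206.37.
Line duty = $224.28 + $206.37 = $430.65.
Total = $47,480.01 + $16,260.56 + $430.65 = $64,171.22.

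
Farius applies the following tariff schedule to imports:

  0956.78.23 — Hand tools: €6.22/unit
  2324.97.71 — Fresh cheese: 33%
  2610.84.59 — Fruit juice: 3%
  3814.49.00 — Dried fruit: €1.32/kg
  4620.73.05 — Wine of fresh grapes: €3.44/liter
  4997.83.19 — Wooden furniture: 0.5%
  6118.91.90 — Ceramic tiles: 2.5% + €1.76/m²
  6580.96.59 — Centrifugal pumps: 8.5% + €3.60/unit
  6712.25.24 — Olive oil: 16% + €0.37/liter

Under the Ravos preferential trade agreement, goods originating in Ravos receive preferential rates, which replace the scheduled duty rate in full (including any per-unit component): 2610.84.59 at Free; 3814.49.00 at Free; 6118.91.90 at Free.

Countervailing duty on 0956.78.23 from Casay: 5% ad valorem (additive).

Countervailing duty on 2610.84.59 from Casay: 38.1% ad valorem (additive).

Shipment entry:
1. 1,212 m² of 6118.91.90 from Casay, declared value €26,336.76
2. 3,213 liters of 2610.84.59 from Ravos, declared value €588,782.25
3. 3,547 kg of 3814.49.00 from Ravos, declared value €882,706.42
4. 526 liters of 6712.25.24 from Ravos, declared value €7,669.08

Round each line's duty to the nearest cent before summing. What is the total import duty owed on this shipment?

Line 1 (6118.91.90, Casay, 1,212 m², €26,336.76):
Base rate for 6118.91.90 is 2.5% + €1.76/m².
6118.91.90 has an FTA preferential rate, but origin Casay is not Ravos; base rate stands.
Duty = €26,336.76 × 2.5% + 1,212 × €1.76 = €2,791.54.
Line 2 (2610.84.59, Ravos, 3,213 liters, €588,782.25):
Base rate for 2610.84.59 is 3%.
Origin Ravos qualifies under the Farius–Ravos agreement and 2610.84.59 is covered: preferential rate Free applies instead.
The additional-duty order on 2610.84.59 targets Casay, not Ravos; it does not apply.
Duty = €588,782.25 × 0% = €0.00.
Line 3 (3814.49.00, Ravos, 3,547 kg, €882,706.42):
Base rate for 3814.49.00 is €1.32/kg.
Origin Ravos qualifies under the Farius–Ravos agreement and 3814.49.00 is covered: preferential rate Free applies instead.
Duty = €882,706.42 × 0% = €0.00.
Line 4 (6712.25.24, Ravos, 526 liters, €7,669.08):
Base rate for 6712.25.24 is 16% + €0.37/liter.
Origin Ravos is the FTA partner but 6712.25.24 is not on the preference list; base rate stands.
Duty = €7,669.08 × 16% + 526 × €0.37 = €1,421.67.
Total = €2,791.54 + €0.00 + €0.00 + €1,421.67 = €4,213.21.

€4,213.21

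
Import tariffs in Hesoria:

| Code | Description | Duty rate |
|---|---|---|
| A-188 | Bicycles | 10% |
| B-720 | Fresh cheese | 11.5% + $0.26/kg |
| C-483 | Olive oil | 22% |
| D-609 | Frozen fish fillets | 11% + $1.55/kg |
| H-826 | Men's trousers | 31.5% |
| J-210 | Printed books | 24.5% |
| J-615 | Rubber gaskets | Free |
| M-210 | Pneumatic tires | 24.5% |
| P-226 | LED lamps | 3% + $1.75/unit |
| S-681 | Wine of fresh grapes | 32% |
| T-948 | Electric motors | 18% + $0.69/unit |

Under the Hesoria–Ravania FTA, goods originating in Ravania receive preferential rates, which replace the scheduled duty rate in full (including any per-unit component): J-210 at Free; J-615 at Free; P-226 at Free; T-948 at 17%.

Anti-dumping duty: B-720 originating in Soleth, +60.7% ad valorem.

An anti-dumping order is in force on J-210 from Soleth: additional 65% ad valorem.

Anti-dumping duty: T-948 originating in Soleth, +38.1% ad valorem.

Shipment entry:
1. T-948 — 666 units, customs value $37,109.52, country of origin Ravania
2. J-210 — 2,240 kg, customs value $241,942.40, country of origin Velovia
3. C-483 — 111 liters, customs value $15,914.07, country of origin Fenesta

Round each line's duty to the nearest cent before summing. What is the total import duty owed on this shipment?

Line 1 (T-948, Ravania, 666 units, $37,109.52):
Base rate for T-948 is 18% + $0.69/unit.
Origin Ravania qualifies under the Hesoria–Ravania agreement and T-948 is covered: preferential rate 17% applies instead.
The additional-duty order on T-948 targets Soleth, not Ravania; it does not apply.
Duty = $37,109.52 × 17% = $6,308.62.
Line 2 (J-210, Velovia, 2,240 kg, $241,942.40):
Base rate for J-210 is 24.5%.
J-210 has an FTA preferential rate, but origin Velovia is not Ravania; base rate stands.
The additional-duty order on J-210 targets Soleth, not Velovia; it does not apply.
Duty = $241,942.40 × 24.5% = $59,275.89.
Line 3 (C-483, Fenesta, 111 liters, $15,914.07):
Base rate for C-483 is 22%.
Duty = $15,914.07 × 22% = $3,501.10.
Total = $6,308.62 + $59,275.89 + $3,501.10 = $69,085.61.

$69,085.61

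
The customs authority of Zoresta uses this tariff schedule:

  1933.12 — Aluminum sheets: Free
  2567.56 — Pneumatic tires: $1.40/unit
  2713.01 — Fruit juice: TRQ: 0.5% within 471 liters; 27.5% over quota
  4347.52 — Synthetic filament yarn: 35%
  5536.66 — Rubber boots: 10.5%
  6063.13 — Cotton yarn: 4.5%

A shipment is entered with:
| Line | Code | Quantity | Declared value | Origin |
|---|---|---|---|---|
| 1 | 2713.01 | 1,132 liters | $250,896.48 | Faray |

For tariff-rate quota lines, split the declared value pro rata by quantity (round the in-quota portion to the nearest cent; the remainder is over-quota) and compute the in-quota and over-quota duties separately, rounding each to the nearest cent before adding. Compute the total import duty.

$40,810.57

Line 1 (2713.01, Faray, 1,132 liters, $250,896.48):
Code 2713.01 is under a tariff-rate quota (threshold 471 liters). In-quota: 471 liters at 0.5%; over-quota: 661 liters at 27.5%.
Pro-rata value split: in-quota = $250,896.48 × 471/1,132 = $104,392.44; over-quota = $250,896.48 − $104,392.44 = $146,504.04.
In-quota duty = $104,392.44 × 0.5% = $521.96. Over-quota duty = $146,504.04 × 27.5% = $40,288.61.
Line duty = $521.96 + $40,288.61 = $40,810.57.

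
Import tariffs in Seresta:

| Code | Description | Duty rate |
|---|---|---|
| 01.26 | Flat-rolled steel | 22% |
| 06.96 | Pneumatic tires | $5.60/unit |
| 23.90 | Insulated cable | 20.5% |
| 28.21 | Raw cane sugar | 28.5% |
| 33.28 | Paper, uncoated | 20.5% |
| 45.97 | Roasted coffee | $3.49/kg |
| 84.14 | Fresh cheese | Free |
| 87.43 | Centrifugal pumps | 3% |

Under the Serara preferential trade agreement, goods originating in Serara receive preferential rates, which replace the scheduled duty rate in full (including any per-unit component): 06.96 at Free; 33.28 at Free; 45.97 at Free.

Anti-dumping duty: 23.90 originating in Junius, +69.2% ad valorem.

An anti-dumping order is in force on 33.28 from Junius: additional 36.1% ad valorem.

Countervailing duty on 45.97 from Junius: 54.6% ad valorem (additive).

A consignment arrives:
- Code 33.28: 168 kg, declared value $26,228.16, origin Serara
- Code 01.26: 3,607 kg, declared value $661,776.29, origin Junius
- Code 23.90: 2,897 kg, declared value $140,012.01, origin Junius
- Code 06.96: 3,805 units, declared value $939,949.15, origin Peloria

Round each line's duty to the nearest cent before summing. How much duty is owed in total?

$292,489.55

Line 1 (33.28, Serara, 168 kg, $26,228.16):
Base rate for 33.28 is 20.5%.
Origin Serara qualifies under the Seresta–Serara agreement and 33.28 is covered: preferential rate Free applies instead.
The additional-duty order on 33.28 targets Junius, not Serara; it does not apply.
Duty = $26,228.16 × 0% = $0.00.
Line 2 (01.26, Junius, 3,607 kg, $661,776.29):
Base rate for 01.26 is 22%.
Duty = $661,776.29 × 22% = $145,590.78.
Line 3 (23.90, Junius, 2,897 kg, $140,012.01):
Base rate for 23.90 is 20.5%.
Additional duty on 23.90 from Junius: +69.2%. Applied ad valorem rate: 20.5% + 69.2% = 89.7%.
Duty = $140,012.01 × 89.7% = $125,590.77.
Line 4 (06.96, Peloria, 3,805 units, $939,949.15):
Base rate for 06.96 is $5.60/unit.
06.96 has an FTA preferential rate, but origin Peloria is not Serara; base rate stands.
Duty = 3,805 × $5.60 = $21,308.00.
Total = $0.00 + $145,590.78 + $125,590.77 + $21,308.00 = $292,489.55.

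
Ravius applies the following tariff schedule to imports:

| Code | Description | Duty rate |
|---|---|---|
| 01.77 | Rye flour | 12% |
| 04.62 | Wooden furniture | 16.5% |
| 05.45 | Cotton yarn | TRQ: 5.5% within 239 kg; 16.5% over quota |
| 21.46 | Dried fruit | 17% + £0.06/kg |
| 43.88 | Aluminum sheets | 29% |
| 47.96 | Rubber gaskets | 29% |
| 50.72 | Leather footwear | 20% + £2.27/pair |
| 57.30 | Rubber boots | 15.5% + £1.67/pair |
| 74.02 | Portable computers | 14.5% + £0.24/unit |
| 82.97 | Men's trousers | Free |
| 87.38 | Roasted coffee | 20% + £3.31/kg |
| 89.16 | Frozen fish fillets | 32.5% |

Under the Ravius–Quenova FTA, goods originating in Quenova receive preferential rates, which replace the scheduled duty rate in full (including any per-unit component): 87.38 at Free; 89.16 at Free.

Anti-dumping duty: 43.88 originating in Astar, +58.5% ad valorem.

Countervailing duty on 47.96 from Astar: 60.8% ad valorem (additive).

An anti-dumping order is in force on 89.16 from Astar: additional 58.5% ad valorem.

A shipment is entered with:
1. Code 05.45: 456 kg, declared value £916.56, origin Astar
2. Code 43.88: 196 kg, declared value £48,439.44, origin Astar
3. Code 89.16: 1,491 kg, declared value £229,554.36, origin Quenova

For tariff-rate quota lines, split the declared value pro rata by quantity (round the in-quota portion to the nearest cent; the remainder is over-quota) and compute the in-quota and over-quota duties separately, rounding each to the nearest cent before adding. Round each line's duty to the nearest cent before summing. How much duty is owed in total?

Line 1 (05.45, Astar, 456 kg, £916.56):
Code 05.45 is under a tariff-rate quota (threshold 239 kg). In-quota: 239 kg at 5.5%; over-quota: 217 kg at 16.5%.
Pro-rata value split: in-quota = £916.56 × 239/456 = £480.39; over-quota = £916.56 − £480.39 = £436.17.
In-quota duty = £480.39 × 5.5% = £26.42. Over-quota duty = £436.17 × 16.5% = £71.97.
Line duty = £26.42 + £71.97 = £98.39.
Line 2 (43.88, Astar, 196 kg, £48,439.44):
Base rate for 43.88 is 29%.
Additional duty on 43.88 from Astar: +58.5%. Applied ad valorem rate: 29% + 58.5% = 87.5%.
Duty = £48,439.44 × 87.5% = £42,384.51.
Line 3 (89.16, Quenova, 1,491 kg, £229,554.36):
Base rate for 89.16 is 32.5%.
Origin Quenova qualifies under the Ravius–Quenova agreement and 89.16 is covered: preferential rate Free applies instead.
The additional-duty order on 89.16 targets Astar, not Quenova; it does not apply.
Duty = £229,554.36 × 0% = £0.00.
Total = £98.39 + £42,384.51 + £0.00 = £42,482.90.

£42,482.90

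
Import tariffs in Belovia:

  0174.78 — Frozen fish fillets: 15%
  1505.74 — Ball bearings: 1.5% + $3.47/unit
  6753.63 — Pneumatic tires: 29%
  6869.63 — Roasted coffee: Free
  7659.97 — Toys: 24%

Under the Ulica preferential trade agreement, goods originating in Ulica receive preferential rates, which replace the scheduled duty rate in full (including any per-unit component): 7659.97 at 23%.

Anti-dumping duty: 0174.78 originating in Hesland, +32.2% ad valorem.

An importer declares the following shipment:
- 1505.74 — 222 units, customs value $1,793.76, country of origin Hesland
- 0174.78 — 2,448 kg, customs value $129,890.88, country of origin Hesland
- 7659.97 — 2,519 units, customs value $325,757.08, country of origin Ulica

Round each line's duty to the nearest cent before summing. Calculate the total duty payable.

$137,029.88

Line 1 (1505.74, Hesland, 222 units, $1,793.76):
Base rate for 1505.74 is 1.5% + $3.47/unit.
Duty = $1,793.76 × 1.5% + 222 × $3.47 = $797.25.
Line 2 (0174.78, Hesland, 2,448 kg, $129,890.88):
Base rate for 0174.78 is 15%.
Additional duty on 0174.78 from Hesland: +32.2%. Applied ad valorem rate: 15% + 32.2% = 47.2%.
Duty = $129,890.88 × 47.2% = $61,308.50.
Line 3 (7659.97, Ulica, 2,519 units, $325,757.08):
Base rate for 7659.97 is 24%.
Origin Ulica qualifies under the Belovia–Ulica agreement and 7659.97 is covered: preferential rate 23% applies instead.
Duty = $325,757.08 × 23% = $74,924.13.
Total = $797.25 + $61,308.50 + $74,924.13 = $137,029.88.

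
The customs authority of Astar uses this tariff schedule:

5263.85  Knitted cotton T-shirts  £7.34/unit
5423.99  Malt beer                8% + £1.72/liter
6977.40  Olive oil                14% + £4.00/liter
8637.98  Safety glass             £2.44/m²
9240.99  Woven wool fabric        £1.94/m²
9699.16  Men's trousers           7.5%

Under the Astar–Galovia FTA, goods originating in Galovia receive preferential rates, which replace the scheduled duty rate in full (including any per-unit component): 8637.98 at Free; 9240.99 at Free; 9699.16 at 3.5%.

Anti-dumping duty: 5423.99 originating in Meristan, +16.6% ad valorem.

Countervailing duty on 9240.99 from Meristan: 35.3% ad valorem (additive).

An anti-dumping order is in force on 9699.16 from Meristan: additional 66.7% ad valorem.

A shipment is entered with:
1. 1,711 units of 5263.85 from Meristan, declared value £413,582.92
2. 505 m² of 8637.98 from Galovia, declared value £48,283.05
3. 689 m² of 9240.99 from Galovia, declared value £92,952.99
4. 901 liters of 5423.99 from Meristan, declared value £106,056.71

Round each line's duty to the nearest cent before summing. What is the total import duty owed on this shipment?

£40,198.41

Line 1 (5263.85, Meristan, 1,711 units, £413,582.92):
Base rate for 5263.85 is £7.34/unit.
Duty = 1,711 × £7.34 = £12,558.74.
Line 2 (8637.98, Galovia, 505 m², £48,283.05):
Base rate for 8637.98 is £2.44/m².
Origin Galovia qualifies under the Astar–Galovia agreement and 8637.98 is covered: preferential rate Free applies instead.
Duty = £48,283.05 × 0% = £0.00.
Line 3 (9240.99, Galovia, 689 m², £92,952.99):
Base rate for 9240.99 is £1.94/m².
Origin Galovia qualifies under the Astar–Galovia agreement and 9240.99 is covered: preferential rate Free applies instead.
The additional-duty order on 9240.99 targets Meristan, not Galovia; it does not apply.
Duty = £92,952.99 × 0% = £0.00.
Line 4 (5423.99, Meristan, 901 liters, £106,056.71):
Base rate for 5423.99 is 8% + £1.72/liter.
Additional duty on 5423.99 from Meristan: +16.6%. Applied ad valorem rate: 8% + 16.6% = 24.6%.
Duty = £106,056.71 × 24.6% + 901 × £1.72 = £27,639.67.
Total = £12,558.74 + £0.00 + £0.00 + £27,639.67 = £40,198.41.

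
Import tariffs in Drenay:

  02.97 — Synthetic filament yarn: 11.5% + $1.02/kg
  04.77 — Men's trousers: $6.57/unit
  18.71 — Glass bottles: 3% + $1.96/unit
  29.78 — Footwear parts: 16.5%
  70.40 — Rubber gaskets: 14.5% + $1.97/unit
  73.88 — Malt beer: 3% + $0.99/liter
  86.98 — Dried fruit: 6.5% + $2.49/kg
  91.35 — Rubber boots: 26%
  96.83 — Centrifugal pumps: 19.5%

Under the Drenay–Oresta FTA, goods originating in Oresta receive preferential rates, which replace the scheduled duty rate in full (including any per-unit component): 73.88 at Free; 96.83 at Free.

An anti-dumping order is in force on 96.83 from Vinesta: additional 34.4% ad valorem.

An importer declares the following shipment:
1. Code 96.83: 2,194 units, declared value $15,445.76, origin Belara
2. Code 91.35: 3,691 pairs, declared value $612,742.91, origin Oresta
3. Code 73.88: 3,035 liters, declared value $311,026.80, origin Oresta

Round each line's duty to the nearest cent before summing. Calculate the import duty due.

$162,325.08

Line 1 (96.83, Belara, 2,194 units, $15,445.76):
Base rate for 96.83 is 19.5%.
96.83 has an FTA preferential rate, but origin Belara is not Oresta; base rate stands.
The additional-duty order on 96.83 targets Vinesta, not Belara; it does not apply.
Duty = $15,445.76 × 19.5% = $3,011.92.
Line 2 (91.35, Oresta, 3,691 pairs, $612,742.91):
Base rate for 91.35 is 26%.
Origin Oresta is the FTA partner but 91.35 is not on the preference list; base rate stands.
Duty = $612,742.91 × 26% = $159,313.16.
Line 3 (73.88, Oresta, 3,035 liters, $311,026.80):
Base rate for 73.88 is 3% + $0.99/liter.
Origin Oresta qualifies under the Drenay–Oresta agreement and 73.88 is covered: preferential rate Free applies instead.
Duty = $311,026.80 × 0% = $0.00.
Total = $3,011.92 + $159,313.16 + $0.00 = $162,325.08.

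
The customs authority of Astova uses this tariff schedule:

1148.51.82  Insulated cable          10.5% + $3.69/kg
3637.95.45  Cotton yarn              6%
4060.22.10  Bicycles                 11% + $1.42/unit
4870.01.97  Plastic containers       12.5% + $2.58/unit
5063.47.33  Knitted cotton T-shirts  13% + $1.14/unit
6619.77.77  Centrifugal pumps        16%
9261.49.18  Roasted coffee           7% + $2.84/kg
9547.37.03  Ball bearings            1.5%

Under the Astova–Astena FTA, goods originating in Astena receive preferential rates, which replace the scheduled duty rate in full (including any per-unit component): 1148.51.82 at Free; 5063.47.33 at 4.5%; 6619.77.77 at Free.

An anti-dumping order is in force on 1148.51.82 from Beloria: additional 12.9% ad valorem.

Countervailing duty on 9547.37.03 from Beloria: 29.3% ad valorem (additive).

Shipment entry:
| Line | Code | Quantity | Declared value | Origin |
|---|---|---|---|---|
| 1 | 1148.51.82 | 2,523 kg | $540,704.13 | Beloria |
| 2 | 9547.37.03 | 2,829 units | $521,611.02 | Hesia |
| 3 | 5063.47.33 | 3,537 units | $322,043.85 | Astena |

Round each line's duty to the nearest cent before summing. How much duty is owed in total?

$158,150.78

Line 1 (1148.51.82, Beloria, 2,523 kg, $540,704.13):
Base rate for 1148.51.82 is 10.5% + $3.69/kg.
1148.51.82 has an FTA preferential rate, but origin Beloria is not Astena; base rate stands.
Additional duty on 1148.51.82 from Beloria: +12.9%. Applied ad valorem rate: 10.5% + 12.9% = 23.4%.
Duty = $540,704.13 × 23.4% + 2,523 × $3.69 = $135,834.64.
Line 2 (9547.37.03, Hesia, 2,829 units, $521,611.02):
Base rate for 9547.37.03 is 1.5%.
The additional-duty order on 9547.37.03 targets Beloria, not Hesia; it does not apply.
Duty = $521,611.02 × 1.5% = $7,824.17.
Line 3 (5063.47.33, Astena, 3,537 units, $322,043.85):
Base rate for 5063.47.33 is 13% + $1.14/unit.
Origin Astena qualifies under the Astova–Astena agreement and 5063.47.33 is covered: preferential rate 4.5% applies instead.
Duty = $322,043.85 × 4.5% = $14,491.97.
Total = $135,834.64 + $7,824.17 + $14,491.97 = $158,150.78.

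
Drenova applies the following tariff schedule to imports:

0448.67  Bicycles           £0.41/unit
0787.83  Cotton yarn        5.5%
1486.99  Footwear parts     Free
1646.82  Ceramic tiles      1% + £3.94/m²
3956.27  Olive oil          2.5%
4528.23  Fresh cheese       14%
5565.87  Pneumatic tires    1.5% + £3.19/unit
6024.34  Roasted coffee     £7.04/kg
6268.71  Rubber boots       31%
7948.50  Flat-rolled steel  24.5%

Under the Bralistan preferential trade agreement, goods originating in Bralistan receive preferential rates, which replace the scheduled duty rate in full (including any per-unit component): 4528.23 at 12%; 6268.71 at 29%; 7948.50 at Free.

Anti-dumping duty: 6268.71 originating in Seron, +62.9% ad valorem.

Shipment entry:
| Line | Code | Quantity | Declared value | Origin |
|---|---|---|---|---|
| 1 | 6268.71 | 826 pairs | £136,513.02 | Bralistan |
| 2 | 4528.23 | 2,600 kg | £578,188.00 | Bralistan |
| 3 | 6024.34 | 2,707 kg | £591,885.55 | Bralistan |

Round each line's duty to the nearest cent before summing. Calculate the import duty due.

£128,028.62

Line 1 (6268.71, Bralistan, 826 pairs, £136,513.02):
Base rate for 6268.71 is 31%.
Origin Bralistan qualifies under the Drenova–Bralistan agreement and 6268.71 is covered: preferential rate 29% applies instead.
The additional-duty order on 6268.71 targets Seron, not Bralistan; it does not apply.
Duty = £136,513.02 × 29% = £39,588.78.
Line 2 (4528.23, Bralistan, 2,600 kg, £578,188.00):
Base rate for 4528.23 is 14%.
Origin Bralistan qualifies under the Drenova–Bralistan agreement and 4528.23 is covered: preferential rate 12% applies instead.
Duty = £578,188.00 × 12% = £69,382.56.
Line 3 (6024.34, Bralistan, 2,707 kg, £591,885.55):
Base rate for 6024.34 is £7.04/kg.
Origin Bralistan is the FTA partner but 6024.34 is not on the preference list; base rate stands.
Duty = 2,707 × £7.04 = £19,057.28.
Total = £39,588.78 + £69,382.56 + £19,057.28 = £128,028.62.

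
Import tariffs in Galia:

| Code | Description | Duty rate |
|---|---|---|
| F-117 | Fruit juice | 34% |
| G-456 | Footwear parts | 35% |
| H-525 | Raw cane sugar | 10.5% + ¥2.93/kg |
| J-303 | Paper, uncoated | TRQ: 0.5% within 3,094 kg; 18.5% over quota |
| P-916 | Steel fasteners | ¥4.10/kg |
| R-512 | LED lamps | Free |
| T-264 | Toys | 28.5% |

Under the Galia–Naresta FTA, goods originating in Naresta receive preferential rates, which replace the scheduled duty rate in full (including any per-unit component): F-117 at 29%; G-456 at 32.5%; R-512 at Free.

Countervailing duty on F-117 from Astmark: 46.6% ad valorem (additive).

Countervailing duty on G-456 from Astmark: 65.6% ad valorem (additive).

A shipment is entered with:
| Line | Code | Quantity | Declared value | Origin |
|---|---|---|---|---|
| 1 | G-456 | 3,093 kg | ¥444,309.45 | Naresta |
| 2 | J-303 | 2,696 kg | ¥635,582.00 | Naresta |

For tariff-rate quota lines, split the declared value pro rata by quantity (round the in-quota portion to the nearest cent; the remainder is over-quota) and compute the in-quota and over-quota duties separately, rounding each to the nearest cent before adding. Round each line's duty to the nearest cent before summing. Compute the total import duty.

Line 1 (G-456, Naresta, 3,093 kg, ¥444,309.45):
Base rate for G-456 is 35%.
Origin Naresta qualifies under the Galia–Naresta agreement and G-456 is covered: preferential rate 32.5% applies instead.
The additional-duty order on G-456 targets Astmark, not Naresta; it does not apply.
Duty = ¥444,309.45 × 32.5% = ¥144,400.57.
Line 2 (J-303, Naresta, 2,696 kg, ¥635,582.00):
Code J-303 is under a tariff-rate quota (threshold 3,094 kg). Quantity 2,696 kg is within the quota, so the in-quota rate 0.5% applies to the full value.
Duty = ¥635,582.00 × 0.5% = ¥3,177.91.
Total = ¥144,400.57 + ¥3,177.91 = ¥147,578.48.

¥147,578.48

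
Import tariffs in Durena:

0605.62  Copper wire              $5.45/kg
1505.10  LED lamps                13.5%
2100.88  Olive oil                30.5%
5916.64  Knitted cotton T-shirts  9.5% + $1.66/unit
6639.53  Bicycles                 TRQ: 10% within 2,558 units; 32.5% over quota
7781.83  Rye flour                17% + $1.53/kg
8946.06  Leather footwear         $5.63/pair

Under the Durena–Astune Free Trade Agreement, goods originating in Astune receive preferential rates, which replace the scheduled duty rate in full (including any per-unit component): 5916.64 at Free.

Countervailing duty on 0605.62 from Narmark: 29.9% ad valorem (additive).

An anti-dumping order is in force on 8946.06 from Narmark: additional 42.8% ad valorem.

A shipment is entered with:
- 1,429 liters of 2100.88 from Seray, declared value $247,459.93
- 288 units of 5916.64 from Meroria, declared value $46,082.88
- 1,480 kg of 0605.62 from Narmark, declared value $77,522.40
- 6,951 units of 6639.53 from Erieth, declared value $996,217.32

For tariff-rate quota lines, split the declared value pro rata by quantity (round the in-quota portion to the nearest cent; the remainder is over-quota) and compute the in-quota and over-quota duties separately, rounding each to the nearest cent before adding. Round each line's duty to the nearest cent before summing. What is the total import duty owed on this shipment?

Line 1 (2100.88, Seray, 1,429 liters, $247,459.93):
Base rate for 2100.88 is 30.5%.
Duty = $247,459.93 × 30.5% = $75,475.28.
Line 2 (5916.64, Meroria, 288 units, $46,082.88):
Base rate for 5916.64 is 9.5% + $1.66/unit.
5916.64 has an FTA preferential rate, but origin Meroria is not Astune; base rate stands.
Duty = $46,082.88 × 9.5% + 288 × $1.66 = $4,855.95.
Line 3 (0605.62, Narmark, 1,480 kg, $77,522.40):
Base rate for 0605.62 is $5.45/kg.
Additional duty on 0605.62 from Narmark: +29.9% ad valorem. Applied ad valorem rate = 29.9%.
Duty = $77,522.40 × 29.9% + 1,480 × $5.45 = $31,245.20.
Line 4 (6639.53, Erieth, 6,951 units, $996,217.32):
Code 6639.53 is under a tariff-rate quota (threshold 2,558 units). In-quota: 2,558 units at 10%; over-quota: 4,393 units at 32.5%.
Pro-rata value split: in-quota = $996,217.32 × 2,558/6,951 = $366,612.56; over-quota = $996,217.32 − $366,612.56 = $629,604.76.
In-quota duty = $366,612.56 × 10% = $36,661.26. Over-quota duty = $629,604.76 × 32.5% = $204,621.55.
Line duty = $36,661.26 + $204,621.55 = $241,282.81.
Total = $75,475.28 + $4,855.95 + $31,245.20 + $241,282.81 = $352,859.24.

$352,859.24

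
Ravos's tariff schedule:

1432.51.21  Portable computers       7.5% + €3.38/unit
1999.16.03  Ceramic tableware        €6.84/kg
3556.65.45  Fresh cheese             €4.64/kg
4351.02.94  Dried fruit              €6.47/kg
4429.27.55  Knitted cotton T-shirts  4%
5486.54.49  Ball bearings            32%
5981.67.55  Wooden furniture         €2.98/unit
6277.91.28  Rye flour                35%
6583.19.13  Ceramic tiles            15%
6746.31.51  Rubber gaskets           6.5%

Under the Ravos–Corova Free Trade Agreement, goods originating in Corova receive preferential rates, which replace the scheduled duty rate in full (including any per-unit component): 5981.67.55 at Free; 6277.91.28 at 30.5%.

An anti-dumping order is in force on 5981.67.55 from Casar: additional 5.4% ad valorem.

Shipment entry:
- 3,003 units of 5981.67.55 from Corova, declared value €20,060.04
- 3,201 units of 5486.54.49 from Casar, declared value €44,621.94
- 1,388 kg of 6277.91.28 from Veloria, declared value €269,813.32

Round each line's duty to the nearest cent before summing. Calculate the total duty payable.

€108,713.68

Line 1 (5981.67.55, Corova, 3,003 units, €20,060.04):
Base rate for 5981.67.55 is €2.98/unit.
Origin Corova qualifies under the Ravos–Corova agreement and 5981.67.55 is covered: preferential rate Free applies instead.
The additional-duty order on 5981.67.55 targets Casar, not Corova; it does not apply.
Duty = €20,060.04 × 0% = €0.00.
Line 2 (5486.54.49, Casar, 3,201 units, €44,621.94):
Base rate for 5486.54.49 is 32%.
Duty = €44,621.94 × 32% = €14,279.02.
Line 3 (6277.91.28, Veloria, 1,388 kg, €269,813.32):
Base rate for 6277.91.28 is 35%.
6277.91.28 has an FTA preferential rate, but origin Veloria is not Corova; base rate stands.
Duty = €269,813.32 × 35% = €94,434.66.
Total = €0.00 + €14,279.02 + €94,434.66 = €108,713.68.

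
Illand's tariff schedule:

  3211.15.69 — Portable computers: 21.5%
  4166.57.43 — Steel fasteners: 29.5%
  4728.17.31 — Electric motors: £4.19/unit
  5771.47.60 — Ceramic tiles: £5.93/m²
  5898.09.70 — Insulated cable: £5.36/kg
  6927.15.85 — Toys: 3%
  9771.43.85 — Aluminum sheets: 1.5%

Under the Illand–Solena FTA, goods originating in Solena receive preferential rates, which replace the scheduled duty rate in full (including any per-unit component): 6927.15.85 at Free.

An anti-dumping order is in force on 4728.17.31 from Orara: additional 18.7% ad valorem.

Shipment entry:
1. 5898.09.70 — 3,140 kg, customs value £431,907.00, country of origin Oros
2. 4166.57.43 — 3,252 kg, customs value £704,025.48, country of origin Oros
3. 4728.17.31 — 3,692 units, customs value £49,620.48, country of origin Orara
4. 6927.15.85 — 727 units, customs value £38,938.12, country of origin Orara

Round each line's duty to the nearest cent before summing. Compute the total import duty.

£250,434.57

Line 1 (5898.09.70, Oros, 3,140 kg, £431,907.00):
Base rate for 5898.09.70 is £5.36/kg.
Duty = 3,140 × £5.36 = £16,830.40.
Line 2 (4166.57.43, Oros, 3,252 kg, £704,025.48):
Base rate for 4166.57.43 is 29.5%.
Duty = £704,025.48 × 29.5% = £207,687.52.
Line 3 (4728.17.31, Orara, 3,692 units, £49,620.48):
Base rate for 4728.17.31 is £4.19/unit.
Additional duty on 4728.17.31 from Orara: +18.7% ad valorem. Applied ad valorem rate = 18.7%.
Duty = £49,620.48 × 18.7% + 3,692 × £4.19 = £24,748.51.
Line 4 (6927.15.85, Orara, 727 units, £38,938.12):
Base rate for 6927.15.85 is 3%.
6927.15.85 has an FTA preferential rate, but origin Orara is not Solena; base rate stands.
Duty = £38,938.12 × 3% = £1,168.14.
Total = £16,830.40 + £207,687.52 + £24,748.51 + £1,168.14 = £250,434.57.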